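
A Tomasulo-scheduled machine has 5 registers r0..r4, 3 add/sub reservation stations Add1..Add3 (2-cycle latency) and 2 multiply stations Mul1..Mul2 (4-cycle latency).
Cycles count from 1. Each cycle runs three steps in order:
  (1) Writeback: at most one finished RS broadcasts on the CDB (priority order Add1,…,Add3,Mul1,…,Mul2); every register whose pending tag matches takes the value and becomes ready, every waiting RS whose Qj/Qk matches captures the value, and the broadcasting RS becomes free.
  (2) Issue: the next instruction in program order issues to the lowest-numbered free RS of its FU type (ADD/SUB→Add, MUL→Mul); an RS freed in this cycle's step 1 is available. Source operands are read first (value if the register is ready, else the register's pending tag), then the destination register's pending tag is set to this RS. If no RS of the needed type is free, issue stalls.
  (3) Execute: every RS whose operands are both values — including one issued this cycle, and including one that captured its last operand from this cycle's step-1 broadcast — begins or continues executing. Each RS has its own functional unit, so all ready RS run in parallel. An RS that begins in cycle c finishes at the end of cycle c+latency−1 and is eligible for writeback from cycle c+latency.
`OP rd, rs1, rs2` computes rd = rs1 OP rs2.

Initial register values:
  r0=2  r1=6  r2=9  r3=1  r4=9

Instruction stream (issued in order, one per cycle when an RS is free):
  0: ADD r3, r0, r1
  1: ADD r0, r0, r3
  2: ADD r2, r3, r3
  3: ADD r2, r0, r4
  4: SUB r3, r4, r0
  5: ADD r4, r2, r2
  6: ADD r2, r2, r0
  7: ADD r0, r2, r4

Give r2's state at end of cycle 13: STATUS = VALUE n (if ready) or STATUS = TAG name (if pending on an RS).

c1: issue ADD r3<-Add1 | r0:2,r1:6,r2:9,r3:Add1,r4:9
c2: issue ADD r0<-Add2 | r0:Add2,r1:6,r2:9,r3:Add1,r4:9
c3: CDB Add1=8; issue ADD r2<-Add1 | r0:Add2,r1:6,r2:Add1,r3:8,r4:9
c4: issue ADD r2<-Add3 | r0:Add2,r1:6,r2:Add3,r3:8,r4:9
c5: CDB Add1=16; issue SUB r3<-Add1 | r0:Add2,r1:6,r2:Add3,r3:Add1,r4:9
c6: CDB Add2=10; issue ADD r4<-Add2 | r0:10,r1:6,r2:Add3,r3:Add1,r4:Add2
c7: stall | r0:10,r1:6,r2:Add3,r3:Add1,r4:Add2
c8: CDB Add1=-1; issue ADD r2<-Add1 | r0:10,r1:6,r2:Add1,r3:-1,r4:Add2
c9: CDB Add3=19; issue ADD r0<-Add3 | r0:Add3,r1:6,r2:Add1,r3:-1,r4:Add2
c10: - | r0:Add3,r1:6,r2:Add1,r3:-1,r4:Add2
c11: CDB Add1=29 | r0:Add3,r1:6,r2:29,r3:-1,r4:Add2
c12: CDB Add2=38 | r0:Add3,r1:6,r2:29,r3:-1,r4:38
c13: - | r0:Add3,r1:6,r2:29,r3:-1,r4:38

STATUS = VALUE 29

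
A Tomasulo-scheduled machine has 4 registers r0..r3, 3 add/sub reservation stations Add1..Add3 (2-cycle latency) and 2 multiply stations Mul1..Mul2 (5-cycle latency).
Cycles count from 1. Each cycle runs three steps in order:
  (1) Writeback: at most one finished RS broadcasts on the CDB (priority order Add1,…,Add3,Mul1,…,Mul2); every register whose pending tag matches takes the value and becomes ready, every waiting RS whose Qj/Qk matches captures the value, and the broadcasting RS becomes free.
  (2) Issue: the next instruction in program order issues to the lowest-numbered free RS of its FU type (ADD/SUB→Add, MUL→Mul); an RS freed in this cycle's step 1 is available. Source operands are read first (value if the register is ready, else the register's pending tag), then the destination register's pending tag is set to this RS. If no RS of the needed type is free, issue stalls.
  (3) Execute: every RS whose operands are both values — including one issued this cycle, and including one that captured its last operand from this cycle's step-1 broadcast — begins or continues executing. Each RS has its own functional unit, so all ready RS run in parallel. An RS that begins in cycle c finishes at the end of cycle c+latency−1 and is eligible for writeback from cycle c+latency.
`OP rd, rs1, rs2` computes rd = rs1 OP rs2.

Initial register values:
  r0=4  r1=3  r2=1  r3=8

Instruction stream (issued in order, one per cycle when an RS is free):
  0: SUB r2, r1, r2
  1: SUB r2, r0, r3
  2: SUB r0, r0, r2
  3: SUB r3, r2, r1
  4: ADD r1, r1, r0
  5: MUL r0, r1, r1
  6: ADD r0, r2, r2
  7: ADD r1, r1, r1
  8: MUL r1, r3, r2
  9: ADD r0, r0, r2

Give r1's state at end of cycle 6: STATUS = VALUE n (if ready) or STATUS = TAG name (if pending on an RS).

  c1: issue SUB r2<-Add1  regs: r0:4,r1:3,r2:Add1,r3:8
  c2: issue SUB r2<-Add2  regs: r0:4,r1:3,r2:Add2,r3:8
  c3: CDB Add1=2; issue SUB r0<-Add1  regs: r0:Add1,r1:3,r2:Add2,r3:8
  c4: CDB Add2=-4; issue SUB r3<-Add2  regs: r0:Add1,r1:3,r2:-4,r3:Add2
  c5: issue ADD r1<-Add3  regs: r0:Add1,r1:Add3,r2:-4,r3:Add2
  c6: CDB Add1=8; issue MUL r0<-Mul1  regs: r0:Mul1,r1:Add3,r2:-4,r3:Add2

STATUS = TAG Add3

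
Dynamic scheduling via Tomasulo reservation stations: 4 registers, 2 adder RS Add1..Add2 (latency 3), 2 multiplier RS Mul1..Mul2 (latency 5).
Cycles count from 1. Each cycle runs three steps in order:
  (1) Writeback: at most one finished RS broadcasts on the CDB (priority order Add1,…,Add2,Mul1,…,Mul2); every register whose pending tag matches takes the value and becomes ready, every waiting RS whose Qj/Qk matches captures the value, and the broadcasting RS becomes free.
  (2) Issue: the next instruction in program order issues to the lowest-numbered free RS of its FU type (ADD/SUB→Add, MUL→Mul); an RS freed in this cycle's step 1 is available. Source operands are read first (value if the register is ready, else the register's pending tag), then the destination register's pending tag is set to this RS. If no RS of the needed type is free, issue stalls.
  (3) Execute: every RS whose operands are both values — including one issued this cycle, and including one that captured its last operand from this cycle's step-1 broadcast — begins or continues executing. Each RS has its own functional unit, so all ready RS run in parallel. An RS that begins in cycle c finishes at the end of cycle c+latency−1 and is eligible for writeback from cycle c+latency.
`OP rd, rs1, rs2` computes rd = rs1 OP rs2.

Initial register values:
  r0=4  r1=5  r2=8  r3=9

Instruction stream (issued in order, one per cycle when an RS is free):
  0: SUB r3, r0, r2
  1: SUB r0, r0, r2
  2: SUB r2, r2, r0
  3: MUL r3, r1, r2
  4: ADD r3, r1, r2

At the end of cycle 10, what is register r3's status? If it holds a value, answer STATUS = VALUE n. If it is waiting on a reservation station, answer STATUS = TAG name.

cycle 1: issue SUB r3<-Add1 // r0:4,r1:5,r2:8,r3:Add1
cycle 2: issue SUB r0<-Add2 // r0:Add2,r1:5,r2:8,r3:Add1
cycle 3: stall // r0:Add2,r1:5,r2:8,r3:Add1
cycle 4: CDB Add1=-4; issue SUB r2<-Add1 // r0:Add2,r1:5,r2:Add1,r3:-4
cycle 5: CDB Add2=-4; issue MUL r3<-Mul1 // r0:-4,r1:5,r2:Add1,r3:Mul1
cycle 6: issue ADD r3<-Add2 // r0:-4,r1:5,r2:Add1,r3:Add2
cycle 7: - // r0:-4,r1:5,r2:Add1,r3:Add2
cycle 8: CDB Add1=12 // r0:-4,r1:5,r2:12,r3:Add2
cycle 9: - // r0:-4,r1:5,r2:12,r3:Add2
cycle 10: - // r0:-4,r1:5,r2:12,r3:Add2

STATUS = TAG Add2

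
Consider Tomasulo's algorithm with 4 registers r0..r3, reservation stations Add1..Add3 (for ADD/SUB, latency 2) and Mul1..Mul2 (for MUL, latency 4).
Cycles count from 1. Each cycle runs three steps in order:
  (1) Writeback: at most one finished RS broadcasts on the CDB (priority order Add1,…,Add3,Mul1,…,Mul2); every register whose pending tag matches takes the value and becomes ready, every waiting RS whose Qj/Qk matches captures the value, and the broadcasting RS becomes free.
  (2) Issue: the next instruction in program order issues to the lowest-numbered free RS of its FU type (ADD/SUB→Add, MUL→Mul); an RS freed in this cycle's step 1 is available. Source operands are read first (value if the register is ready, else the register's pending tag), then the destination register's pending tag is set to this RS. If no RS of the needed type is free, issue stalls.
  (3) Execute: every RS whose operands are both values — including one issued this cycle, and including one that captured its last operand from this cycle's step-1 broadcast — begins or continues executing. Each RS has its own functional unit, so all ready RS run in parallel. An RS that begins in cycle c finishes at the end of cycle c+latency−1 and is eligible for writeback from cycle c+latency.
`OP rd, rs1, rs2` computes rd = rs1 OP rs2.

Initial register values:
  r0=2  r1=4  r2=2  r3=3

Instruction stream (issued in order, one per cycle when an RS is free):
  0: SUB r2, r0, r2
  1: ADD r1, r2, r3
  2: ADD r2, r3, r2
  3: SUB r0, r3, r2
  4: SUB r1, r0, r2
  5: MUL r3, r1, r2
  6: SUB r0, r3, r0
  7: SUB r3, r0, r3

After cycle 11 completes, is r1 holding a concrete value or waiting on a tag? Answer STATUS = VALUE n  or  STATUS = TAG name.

STATUS = VALUE -3

cycle 1: issue SUB r2<-Add1 // r0:2,r1:4,r2:Add1,r3:3
cycle 2: issue ADD r1<-Add2 // r0:2,r1:Add2,r2:Add1,r3:3
cycle 3: CDB Add1=0; issue ADD r2<-Add1 // r0:2,r1:Add2,r2:Add1,r3:3
cycle 4: issue SUB r0<-Add3 // r0:Add3,r1:Add2,r2:Add1,r3:3
cycle 5: CDB Add1=3; issue SUB r1<-Add1 // r0:Add3,r1:Add1,r2:3,r3:3
cycle 6: CDB Add2=3; issue MUL r3<-Mul1 // r0:Add3,r1:Add1,r2:3,r3:Mul1
cycle 7: CDB Add3=0; issue SUB r0<-Add2 // r0:Add2,r1:Add1,r2:3,r3:Mul1
cycle 8: issue SUB r3<-Add3 // r0:Add2,r1:Add1,r2:3,r3:Add3
cycle 9: CDB Add1=-3 // r0:Add2,r1:-3,r2:3,r3:Add3
cycle 10: - // r0:Add2,r1:-3,r2:3,r3:Add3
cycle 11: - // r0:Add2,r1:-3,r2:3,r3:Add3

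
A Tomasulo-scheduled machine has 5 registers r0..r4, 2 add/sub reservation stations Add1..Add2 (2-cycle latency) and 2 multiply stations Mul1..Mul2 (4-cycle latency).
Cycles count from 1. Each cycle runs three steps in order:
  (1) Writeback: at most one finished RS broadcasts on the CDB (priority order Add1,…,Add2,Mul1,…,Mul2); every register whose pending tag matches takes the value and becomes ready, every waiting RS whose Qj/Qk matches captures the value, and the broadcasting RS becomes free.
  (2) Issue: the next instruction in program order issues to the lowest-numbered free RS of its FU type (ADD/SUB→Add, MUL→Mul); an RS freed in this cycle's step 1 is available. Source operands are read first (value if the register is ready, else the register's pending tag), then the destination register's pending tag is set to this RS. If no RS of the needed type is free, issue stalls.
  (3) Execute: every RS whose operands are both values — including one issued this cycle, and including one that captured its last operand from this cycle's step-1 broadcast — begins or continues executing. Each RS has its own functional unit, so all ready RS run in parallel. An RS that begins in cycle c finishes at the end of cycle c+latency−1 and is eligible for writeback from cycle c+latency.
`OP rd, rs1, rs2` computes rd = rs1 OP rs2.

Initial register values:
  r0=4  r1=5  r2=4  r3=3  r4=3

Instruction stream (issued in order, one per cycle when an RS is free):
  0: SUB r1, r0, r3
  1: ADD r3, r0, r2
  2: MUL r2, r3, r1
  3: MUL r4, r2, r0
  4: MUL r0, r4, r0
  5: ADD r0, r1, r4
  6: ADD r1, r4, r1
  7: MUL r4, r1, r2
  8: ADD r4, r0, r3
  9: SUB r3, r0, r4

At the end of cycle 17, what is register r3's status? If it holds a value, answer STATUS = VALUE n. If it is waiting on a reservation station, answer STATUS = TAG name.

STATUS = TAG Add2

c1: issue SUB r1<-Add1 | r0:4,r1:Add1,r2:4,r3:3,r4:3
c2: issue ADD r3<-Add2 | r0:4,r1:Add1,r2:4,r3:Add2,r4:3
c3: CDB Add1=1; issue MUL r2<-Mul1 | r0:4,r1:1,r2:Mul1,r3:Add2,r4:3
c4: CDB Add2=8; issue MUL r4<-Mul2 | r0:4,r1:1,r2:Mul1,r3:8,r4:Mul2
c5: stall | r0:4,r1:1,r2:Mul1,r3:8,r4:Mul2
c6: stall | r0:4,r1:1,r2:Mul1,r3:8,r4:Mul2
c7: stall | r0:4,r1:1,r2:Mul1,r3:8,r4:Mul2
c8: CDB Mul1=8; issue MUL r0<-Mul1 | r0:Mul1,r1:1,r2:8,r3:8,r4:Mul2
c9: issue ADD r0<-Add1 | r0:Add1,r1:1,r2:8,r3:8,r4:Mul2
c10: issue ADD r1<-Add2 | r0:Add1,r1:Add2,r2:8,r3:8,r4:Mul2
c11: stall | r0:Add1,r1:Add2,r2:8,r3:8,r4:Mul2
c12: CDB Mul2=32; issue MUL r4<-Mul2 | r0:Add1,r1:Add2,r2:8,r3:8,r4:Mul2
c13: stall | r0:Add1,r1:Add2,r2:8,r3:8,r4:Mul2
c14: CDB Add1=33; issue ADD r4<-Add1 | r0:33,r1:Add2,r2:8,r3:8,r4:Add1
c15: CDB Add2=33; issue SUB r3<-Add2 | r0:33,r1:33,r2:8,r3:Add2,r4:Add1
c16: CDB Add1=41 | r0:33,r1:33,r2:8,r3:Add2,r4:41
c17: CDB Mul1=128 | r0:33,r1:33,r2:8,r3:Add2,r4:41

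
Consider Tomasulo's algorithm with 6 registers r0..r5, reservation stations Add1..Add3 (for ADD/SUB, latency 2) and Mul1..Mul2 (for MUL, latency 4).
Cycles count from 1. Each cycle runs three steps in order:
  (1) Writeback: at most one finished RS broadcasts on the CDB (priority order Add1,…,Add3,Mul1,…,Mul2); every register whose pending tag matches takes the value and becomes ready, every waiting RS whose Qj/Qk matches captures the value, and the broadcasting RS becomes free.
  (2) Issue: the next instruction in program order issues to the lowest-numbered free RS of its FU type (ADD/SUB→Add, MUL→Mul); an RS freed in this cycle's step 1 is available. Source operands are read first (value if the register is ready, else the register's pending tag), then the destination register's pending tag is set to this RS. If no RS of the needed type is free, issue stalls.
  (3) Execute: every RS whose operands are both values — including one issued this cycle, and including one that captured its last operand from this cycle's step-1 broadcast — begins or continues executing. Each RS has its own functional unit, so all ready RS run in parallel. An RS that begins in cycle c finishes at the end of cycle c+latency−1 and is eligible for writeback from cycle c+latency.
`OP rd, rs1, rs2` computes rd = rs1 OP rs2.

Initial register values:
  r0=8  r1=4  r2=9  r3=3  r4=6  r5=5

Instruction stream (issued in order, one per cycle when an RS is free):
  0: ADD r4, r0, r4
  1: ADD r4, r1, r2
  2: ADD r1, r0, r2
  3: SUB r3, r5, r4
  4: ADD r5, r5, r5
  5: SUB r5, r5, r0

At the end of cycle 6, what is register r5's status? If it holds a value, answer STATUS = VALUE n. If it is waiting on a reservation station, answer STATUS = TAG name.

cycle 1: issue ADD r4<-Add1 // r0:8,r1:4,r2:9,r3:3,r4:Add1,r5:5
cycle 2: issue ADD r4<-Add2 // r0:8,r1:4,r2:9,r3:3,r4:Add2,r5:5
cycle 3: CDB Add1=14; issue ADD r1<-Add1 // r0:8,r1:Add1,r2:9,r3:3,r4:Add2,r5:5
cycle 4: CDB Add2=13; issue SUB r3<-Add2 // r0:8,r1:Add1,r2:9,r3:Add2,r4:13,r5:5
cycle 5: CDB Add1=17; issue ADD r5<-Add1 // r0:8,r1:17,r2:9,r3:Add2,r4:13,r5:Add1
cycle 6: CDB Add2=-8; issue SUB r5<-Add2 // r0:8,r1:17,r2:9,r3:-8,r4:13,r5:Add2

STATUS = TAG Add2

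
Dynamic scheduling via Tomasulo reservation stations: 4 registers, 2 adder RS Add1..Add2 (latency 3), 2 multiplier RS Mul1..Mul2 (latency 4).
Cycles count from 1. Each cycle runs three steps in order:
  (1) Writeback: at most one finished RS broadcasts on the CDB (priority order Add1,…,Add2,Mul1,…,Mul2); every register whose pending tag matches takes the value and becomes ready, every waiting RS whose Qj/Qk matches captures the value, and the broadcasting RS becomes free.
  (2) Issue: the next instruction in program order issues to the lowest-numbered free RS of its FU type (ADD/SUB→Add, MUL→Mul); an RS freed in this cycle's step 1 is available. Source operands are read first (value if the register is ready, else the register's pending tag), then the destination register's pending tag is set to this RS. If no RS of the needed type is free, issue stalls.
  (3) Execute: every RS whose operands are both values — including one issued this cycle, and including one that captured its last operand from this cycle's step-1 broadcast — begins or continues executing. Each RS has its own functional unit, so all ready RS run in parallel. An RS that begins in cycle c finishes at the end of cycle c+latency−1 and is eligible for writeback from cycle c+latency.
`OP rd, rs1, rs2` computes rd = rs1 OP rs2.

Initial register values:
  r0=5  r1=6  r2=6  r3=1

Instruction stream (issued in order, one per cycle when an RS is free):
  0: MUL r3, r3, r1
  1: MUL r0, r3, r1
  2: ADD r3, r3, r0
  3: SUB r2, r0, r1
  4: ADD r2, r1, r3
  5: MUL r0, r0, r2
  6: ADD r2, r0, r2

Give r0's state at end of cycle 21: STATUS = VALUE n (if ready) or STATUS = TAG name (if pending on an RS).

STATUS = VALUE 1728

cycle 1: issue MUL r3<-Mul1 // r0:5,r1:6,r2:6,r3:Mul1
cycle 2: issue MUL r0<-Mul2 // r0:Mul2,r1:6,r2:6,r3:Mul1
cycle 3: issue ADD r3<-Add1 // r0:Mul2,r1:6,r2:6,r3:Add1
cycle 4: issue SUB r2<-Add2 // r0:Mul2,r1:6,r2:Add2,r3:Add1
cycle 5: CDB Mul1=6; stall // r0:Mul2,r1:6,r2:Add2,r3:Add1
cycle 6: stall // r0:Mul2,r1:6,r2:Add2,r3:Add1
cycle 7: stall // r0:Mul2,r1:6,r2:Add2,r3:Add1
cycle 8: stall // r0:Mul2,r1:6,r2:Add2,r3:Add1
cycle 9: CDB Mul2=36; stall // r0:36,r1:6,r2:Add2,r3:Add1
cycle 10: stall // r0:36,r1:6,r2:Add2,r3:Add1
cycle 11: stall // r0:36,r1:6,r2:Add2,r3:Add1
cycle 12: CDB Add1=42; issue ADD r2<-Add1 // r0:36,r1:6,r2:Add1,r3:42
cycle 13: CDB Add2=30; issue MUL r0<-Mul1 // r0:Mul1,r1:6,r2:Add1,r3:42
cycle 14: issue ADD r2<-Add2 // r0:Mul1,r1:6,r2:Add2,r3:42
cycle 15: CDB Add1=48 // r0:Mul1,r1:6,r2:Add2,r3:42
cycle 16: - // r0:Mul1,r1:6,r2:Add2,r3:42
cycle 17: - // r0:Mul1,r1:6,r2:Add2,r3:42
cycle 18: - // r0:Mul1,r1:6,r2:Add2,r3:42
cycle 19: CDB Mul1=1728 // r0:1728,r1:6,r2:Add2,r3:42
cycle 20: - // r0:1728,r1:6,r2:Add2,r3:42
cycle 21: - // r0:1728,r1:6,r2:Add2,r3:42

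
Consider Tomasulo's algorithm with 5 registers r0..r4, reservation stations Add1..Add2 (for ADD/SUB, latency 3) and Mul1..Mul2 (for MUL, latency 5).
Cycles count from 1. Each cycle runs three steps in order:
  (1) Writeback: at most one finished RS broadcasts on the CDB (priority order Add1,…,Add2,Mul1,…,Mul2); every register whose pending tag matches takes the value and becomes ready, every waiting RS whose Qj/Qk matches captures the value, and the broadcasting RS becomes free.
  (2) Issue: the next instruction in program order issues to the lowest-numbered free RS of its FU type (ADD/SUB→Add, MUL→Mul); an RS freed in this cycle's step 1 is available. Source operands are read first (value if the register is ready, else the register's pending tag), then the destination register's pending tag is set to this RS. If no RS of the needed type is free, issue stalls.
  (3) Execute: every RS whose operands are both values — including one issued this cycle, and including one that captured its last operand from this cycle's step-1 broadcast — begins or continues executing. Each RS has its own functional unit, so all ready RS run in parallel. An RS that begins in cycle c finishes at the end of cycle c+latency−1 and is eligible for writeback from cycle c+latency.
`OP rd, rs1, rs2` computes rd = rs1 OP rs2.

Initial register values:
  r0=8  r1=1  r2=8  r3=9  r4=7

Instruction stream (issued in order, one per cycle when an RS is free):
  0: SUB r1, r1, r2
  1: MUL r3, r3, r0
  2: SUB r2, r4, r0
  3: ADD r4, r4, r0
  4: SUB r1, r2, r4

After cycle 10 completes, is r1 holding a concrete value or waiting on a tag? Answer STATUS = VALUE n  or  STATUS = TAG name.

cycle 1: issue SUB r1<-Add1 // r0:8,r1:Add1,r2:8,r3:9,r4:7
cycle 2: issue MUL r3<-Mul1 // r0:8,r1:Add1,r2:8,r3:Mul1,r4:7
cycle 3: issue SUB r2<-Add2 // r0:8,r1:Add1,r2:Add2,r3:Mul1,r4:7
cycle 4: CDB Add1=-7; issue ADD r4<-Add1 // r0:8,r1:-7,r2:Add2,r3:Mul1,r4:Add1
cycle 5: stall // r0:8,r1:-7,r2:Add2,r3:Mul1,r4:Add1
cycle 6: CDB Add2=-1; issue SUB r1<-Add2 // r0:8,r1:Add2,r2:-1,r3:Mul1,r4:Add1
cycle 7: CDB Add1=15 // r0:8,r1:Add2,r2:-1,r3:Mul1,r4:15
cycle 8: CDB Mul1=72 // r0:8,r1:Add2,r2:-1,r3:72,r4:15
cycle 9: - // r0:8,r1:Add2,r2:-1,r3:72,r4:15
cycle 10: CDB Add2=-16 // r0:8,r1:-16,r2:-1,r3:72,r4:15

STATUS = VALUE -16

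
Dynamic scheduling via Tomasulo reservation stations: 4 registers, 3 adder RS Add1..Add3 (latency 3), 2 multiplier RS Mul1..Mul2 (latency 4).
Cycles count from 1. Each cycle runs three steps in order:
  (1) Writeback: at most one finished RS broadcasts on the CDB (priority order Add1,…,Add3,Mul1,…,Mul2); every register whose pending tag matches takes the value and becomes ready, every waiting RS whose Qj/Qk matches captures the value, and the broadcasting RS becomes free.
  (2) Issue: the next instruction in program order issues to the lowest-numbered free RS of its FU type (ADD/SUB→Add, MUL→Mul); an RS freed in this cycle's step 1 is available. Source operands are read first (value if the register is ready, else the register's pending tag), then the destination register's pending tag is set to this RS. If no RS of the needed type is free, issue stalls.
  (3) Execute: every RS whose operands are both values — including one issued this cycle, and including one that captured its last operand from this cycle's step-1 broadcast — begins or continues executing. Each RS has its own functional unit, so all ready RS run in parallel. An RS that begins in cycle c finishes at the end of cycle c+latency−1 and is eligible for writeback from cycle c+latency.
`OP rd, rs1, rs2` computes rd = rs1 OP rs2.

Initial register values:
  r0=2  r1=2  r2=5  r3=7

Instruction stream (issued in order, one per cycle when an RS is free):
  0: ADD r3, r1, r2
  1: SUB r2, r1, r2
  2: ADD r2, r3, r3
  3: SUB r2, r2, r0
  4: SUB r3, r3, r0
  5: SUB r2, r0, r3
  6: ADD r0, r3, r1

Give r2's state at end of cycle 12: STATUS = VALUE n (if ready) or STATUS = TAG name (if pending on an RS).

cycle 1: issue ADD r3<-Add1 // r0:2,r1:2,r2:5,r3:Add1
cycle 2: issue SUB r2<-Add2 // r0:2,r1:2,r2:Add2,r3:Add1
cycle 3: issue ADD r2<-Add3 // r0:2,r1:2,r2:Add3,r3:Add1
cycle 4: CDB Add1=7; issue SUB r2<-Add1 // r0:2,r1:2,r2:Add1,r3:7
cycle 5: CDB Add2=-3; issue SUB r3<-Add2 // r0:2,r1:2,r2:Add1,r3:Add2
cycle 6: stall // r0:2,r1:2,r2:Add1,r3:Add2
cycle 7: CDB Add3=14; issue SUB r2<-Add3 // r0:2,r1:2,r2:Add3,r3:Add2
cycle 8: CDB Add2=5; issue ADD r0<-Add2 // r0:Add2,r1:2,r2:Add3,r3:5
cycle 9: - // r0:Add2,r1:2,r2:Add3,r3:5
cycle 10: CDB Add1=12 // r0:Add2,r1:2,r2:Add3,r3:5
cycle 11: CDB Add2=7 // r0:7,r1:2,r2:Add3,r3:5
cycle 12: CDB Add3=-3 // r0:7,r1:2,r2:-3,r3:5

STATUS = VALUE -3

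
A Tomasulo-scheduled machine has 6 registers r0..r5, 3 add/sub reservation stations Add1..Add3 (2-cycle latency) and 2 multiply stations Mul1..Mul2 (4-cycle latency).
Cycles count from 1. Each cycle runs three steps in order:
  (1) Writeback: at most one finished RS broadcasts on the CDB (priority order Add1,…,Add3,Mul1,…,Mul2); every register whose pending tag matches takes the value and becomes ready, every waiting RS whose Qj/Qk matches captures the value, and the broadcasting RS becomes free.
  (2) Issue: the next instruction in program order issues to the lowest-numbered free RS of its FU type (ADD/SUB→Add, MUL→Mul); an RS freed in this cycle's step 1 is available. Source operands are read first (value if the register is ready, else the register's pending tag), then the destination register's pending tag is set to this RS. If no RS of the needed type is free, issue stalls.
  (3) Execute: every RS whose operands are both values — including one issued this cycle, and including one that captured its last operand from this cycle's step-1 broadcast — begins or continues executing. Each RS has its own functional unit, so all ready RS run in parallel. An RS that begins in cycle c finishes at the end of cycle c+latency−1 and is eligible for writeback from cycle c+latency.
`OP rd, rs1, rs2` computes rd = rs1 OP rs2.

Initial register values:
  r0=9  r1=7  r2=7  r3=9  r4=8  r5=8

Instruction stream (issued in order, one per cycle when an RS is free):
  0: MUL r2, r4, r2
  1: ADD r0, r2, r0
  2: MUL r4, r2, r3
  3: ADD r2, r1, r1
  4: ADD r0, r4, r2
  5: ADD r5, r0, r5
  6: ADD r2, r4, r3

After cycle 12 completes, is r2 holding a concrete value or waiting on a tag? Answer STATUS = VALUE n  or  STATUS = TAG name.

c1: issue MUL r2<-Mul1 | r0:9,r1:7,r2:Mul1,r3:9,r4:8,r5:8
c2: issue ADD r0<-Add1 | r0:Add1,r1:7,r2:Mul1,r3:9,r4:8,r5:8
c3: issue MUL r4<-Mul2 | r0:Add1,r1:7,r2:Mul1,r3:9,r4:Mul2,r5:8
c4: issue ADD r2<-Add2 | r0:Add1,r1:7,r2:Add2,r3:9,r4:Mul2,r5:8
c5: CDB Mul1=56; issue ADD r0<-Add3 | r0:Add3,r1:7,r2:Add2,r3:9,r4:Mul2,r5:8
c6: CDB Add2=14; issue ADD r5<-Add2 | r0:Add3,r1:7,r2:14,r3:9,r4:Mul2,r5:Add2
c7: CDB Add1=65; issue ADD r2<-Add1 | r0:Add3,r1:7,r2:Add1,r3:9,r4:Mul2,r5:Add2
c8: - | r0:Add3,r1:7,r2:Add1,r3:9,r4:Mul2,r5:Add2
c9: CDB Mul2=504 | r0:Add3,r1:7,r2:Add1,r3:9,r4:504,r5:Add2
c10: - | r0:Add3,r1:7,r2:Add1,r3:9,r4:504,r5:Add2
c11: CDB Add1=513 | r0:Add3,r1:7,r2:513,r3:9,r4:504,r5:Add2
c12: CDB Add3=518 | r0:518,r1:7,r2:513,r3:9,r4:504,r5:Add2

STATUS = VALUE 513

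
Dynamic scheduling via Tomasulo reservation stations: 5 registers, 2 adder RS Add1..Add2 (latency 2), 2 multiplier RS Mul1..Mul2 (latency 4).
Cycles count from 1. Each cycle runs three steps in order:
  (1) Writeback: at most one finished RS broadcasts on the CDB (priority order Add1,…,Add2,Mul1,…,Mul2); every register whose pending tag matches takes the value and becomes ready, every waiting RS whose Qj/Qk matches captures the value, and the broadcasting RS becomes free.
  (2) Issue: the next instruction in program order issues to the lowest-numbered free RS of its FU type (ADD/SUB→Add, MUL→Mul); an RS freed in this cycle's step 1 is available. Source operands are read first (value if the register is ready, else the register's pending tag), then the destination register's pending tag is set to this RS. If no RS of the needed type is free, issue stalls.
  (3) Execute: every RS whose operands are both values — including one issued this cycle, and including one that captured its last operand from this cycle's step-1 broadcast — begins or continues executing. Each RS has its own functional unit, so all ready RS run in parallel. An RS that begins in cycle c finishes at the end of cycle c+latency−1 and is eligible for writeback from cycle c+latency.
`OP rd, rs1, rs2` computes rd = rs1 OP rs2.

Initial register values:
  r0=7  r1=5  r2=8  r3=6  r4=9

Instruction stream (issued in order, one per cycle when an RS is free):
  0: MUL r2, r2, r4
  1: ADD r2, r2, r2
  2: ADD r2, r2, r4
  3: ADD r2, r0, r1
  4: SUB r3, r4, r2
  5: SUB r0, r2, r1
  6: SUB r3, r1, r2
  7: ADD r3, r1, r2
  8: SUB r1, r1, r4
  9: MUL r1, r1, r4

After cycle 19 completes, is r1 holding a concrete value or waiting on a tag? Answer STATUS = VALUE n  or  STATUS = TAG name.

c1: issue MUL r2<-Mul1 | r0:7,r1:5,r2:Mul1,r3:6,r4:9
c2: issue ADD r2<-Add1 | r0:7,r1:5,r2:Add1,r3:6,r4:9
c3: issue ADD r2<-Add2 | r0:7,r1:5,r2:Add2,r3:6,r4:9
c4: stall | r0:7,r1:5,r2:Add2,r3:6,r4:9
c5: CDB Mul1=72; stall | r0:7,r1:5,r2:Add2,r3:6,r4:9
c6: stall | r0:7,r1:5,r2:Add2,r3:6,r4:9
c7: CDB Add1=144; issue ADD r2<-Add1 | r0:7,r1:5,r2:Add1,r3:6,r4:9
c8: stall | r0:7,r1:5,r2:Add1,r3:6,r4:9
c9: CDB Add1=12; issue SUB r3<-Add1 | r0:7,r1:5,r2:12,r3:Add1,r4:9
c10: CDB Add2=153; issue SUB r0<-Add2 | r0:Add2,r1:5,r2:12,r3:Add1,r4:9
c11: CDB Add1=-3; issue SUB r3<-Add1 | r0:Add2,r1:5,r2:12,r3:Add1,r4:9
c12: CDB Add2=7; issue ADD r3<-Add2 | r0:7,r1:5,r2:12,r3:Add2,r4:9
c13: CDB Add1=-7; issue SUB r1<-Add1 | r0:7,r1:Add1,r2:12,r3:Add2,r4:9
c14: CDB Add2=17; issue MUL r1<-Mul1 | r0:7,r1:Mul1,r2:12,r3:17,r4:9
c15: CDB Add1=-4 | r0:7,r1:Mul1,r2:12,r3:17,r4:9
c16: - | r0:7,r1:Mul1,r2:12,r3:17,r4:9
c17: - | r0:7,r1:Mul1,r2:12,r3:17,r4:9
c18: - | r0:7,r1:Mul1,r2:12,r3:17,r4:9
c19: CDB Mul1=-36 | r0:7,r1:-36,r2:12,r3:17,r4:9

STATUS = VALUE -36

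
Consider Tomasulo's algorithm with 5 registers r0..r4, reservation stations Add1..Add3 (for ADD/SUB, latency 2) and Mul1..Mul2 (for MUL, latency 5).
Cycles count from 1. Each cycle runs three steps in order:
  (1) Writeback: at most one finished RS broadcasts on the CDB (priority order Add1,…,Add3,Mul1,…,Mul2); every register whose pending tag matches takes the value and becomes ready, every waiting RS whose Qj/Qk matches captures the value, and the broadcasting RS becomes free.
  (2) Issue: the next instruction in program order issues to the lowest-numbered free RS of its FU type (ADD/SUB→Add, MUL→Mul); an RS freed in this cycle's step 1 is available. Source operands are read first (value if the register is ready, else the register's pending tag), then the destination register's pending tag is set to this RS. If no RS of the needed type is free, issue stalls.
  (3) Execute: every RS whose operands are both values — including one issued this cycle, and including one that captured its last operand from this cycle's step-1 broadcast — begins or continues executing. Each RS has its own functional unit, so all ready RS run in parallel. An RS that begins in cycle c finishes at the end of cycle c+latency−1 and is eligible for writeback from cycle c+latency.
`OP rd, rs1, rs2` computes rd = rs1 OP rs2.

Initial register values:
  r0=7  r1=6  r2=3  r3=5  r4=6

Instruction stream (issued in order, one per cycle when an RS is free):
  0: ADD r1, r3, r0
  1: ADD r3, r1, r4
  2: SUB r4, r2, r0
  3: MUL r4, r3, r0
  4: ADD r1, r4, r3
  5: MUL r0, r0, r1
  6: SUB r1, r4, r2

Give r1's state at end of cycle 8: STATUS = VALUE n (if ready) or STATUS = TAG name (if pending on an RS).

c1: issue ADD r1<-Add1 | r0:7,r1:Add1,r2:3,r3:5,r4:6
c2: issue ADD r3<-Add2 | r0:7,r1:Add1,r2:3,r3:Add2,r4:6
c3: CDB Add1=12; issue SUB r4<-Add1 | r0:7,r1:12,r2:3,r3:Add2,r4:Add1
c4: issue MUL r4<-Mul1 | r0:7,r1:12,r2:3,r3:Add2,r4:Mul1
c5: CDB Add1=-4; issue ADD r1<-Add1 | r0:7,r1:Add1,r2:3,r3:Add2,r4:Mul1
c6: CDB Add2=18; issue MUL r0<-Mul2 | r0:Mul2,r1:Add1,r2:3,r3:18,r4:Mul1
c7: issue SUB r1<-Add2 | r0:Mul2,r1:Add2,r2:3,r3:18,r4:Mul1
c8: - | r0:Mul2,r1:Add2,r2:3,r3:18,r4:Mul1

STATUS = TAG Add2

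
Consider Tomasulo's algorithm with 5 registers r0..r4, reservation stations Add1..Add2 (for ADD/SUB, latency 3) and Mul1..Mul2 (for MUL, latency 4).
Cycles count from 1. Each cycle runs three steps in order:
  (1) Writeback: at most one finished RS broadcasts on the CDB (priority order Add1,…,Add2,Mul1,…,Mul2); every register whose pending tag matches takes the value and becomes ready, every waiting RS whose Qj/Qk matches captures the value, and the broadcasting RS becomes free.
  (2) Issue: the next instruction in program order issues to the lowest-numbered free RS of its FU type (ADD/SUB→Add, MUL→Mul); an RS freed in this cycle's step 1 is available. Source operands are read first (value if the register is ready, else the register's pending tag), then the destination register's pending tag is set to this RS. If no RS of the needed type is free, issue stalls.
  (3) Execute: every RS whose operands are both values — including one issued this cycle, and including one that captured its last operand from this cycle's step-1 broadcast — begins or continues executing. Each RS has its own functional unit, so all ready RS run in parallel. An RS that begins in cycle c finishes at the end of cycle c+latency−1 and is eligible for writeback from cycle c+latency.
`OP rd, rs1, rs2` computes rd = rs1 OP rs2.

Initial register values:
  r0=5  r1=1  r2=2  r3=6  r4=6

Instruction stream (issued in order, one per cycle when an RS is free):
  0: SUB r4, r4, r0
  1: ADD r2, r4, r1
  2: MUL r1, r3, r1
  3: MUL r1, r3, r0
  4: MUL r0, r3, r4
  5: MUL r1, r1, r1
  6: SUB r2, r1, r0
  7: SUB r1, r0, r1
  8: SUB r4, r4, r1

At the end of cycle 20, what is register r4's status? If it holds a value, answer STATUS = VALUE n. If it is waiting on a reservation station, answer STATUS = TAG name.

c1: issue SUB r4<-Add1 | r0:5,r1:1,r2:2,r3:6,r4:Add1
c2: issue ADD r2<-Add2 | r0:5,r1:1,r2:Add2,r3:6,r4:Add1
c3: issue MUL r1<-Mul1 | r0:5,r1:Mul1,r2:Add2,r3:6,r4:Add1
c4: CDB Add1=1; issue MUL r1<-Mul2 | r0:5,r1:Mul2,r2:Add2,r3:6,r4:1
c5: stall | r0:5,r1:Mul2,r2:Add2,r3:6,r4:1
c6: stall | r0:5,r1:Mul2,r2:Add2,r3:6,r4:1
c7: CDB Add2=2; stall | r0:5,r1:Mul2,r2:2,r3:6,r4:1
c8: CDB Mul1=6; issue MUL r0<-Mul1 | r0:Mul1,r1:Mul2,r2:2,r3:6,r4:1
c9: CDB Mul2=30; issue MUL r1<-Mul2 | r0:Mul1,r1:Mul2,r2:2,r3:6,r4:1
c10: issue SUB r2<-Add1 | r0:Mul1,r1:Mul2,r2:Add1,r3:6,r4:1
c11: issue SUB r1<-Add2 | r0:Mul1,r1:Add2,r2:Add1,r3:6,r4:1
c12: CDB Mul1=6; stall | r0:6,r1:Add2,r2:Add1,r3:6,r4:1
c13: CDB Mul2=900; stall | r0:6,r1:Add2,r2:Add1,r3:6,r4:1
c14: stall | r0:6,r1:Add2,r2:Add1,r3:6,r4:1
c15: stall | r0:6,r1:Add2,r2:Add1,r3:6,r4:1
c16: CDB Add1=894; issue SUB r4<-Add1 | r0:6,r1:Add2,r2:894,r3:6,r4:Add1
c17: CDB Add2=-894 | r0:6,r1:-894,r2:894,r3:6,r4:Add1
c18: - | r0:6,r1:-894,r2:894,r3:6,r4:Add1
c19: - | r0:6,r1:-894,r2:894,r3:6,r4:Add1
c20: CDB Add1=895 | r0:6,r1:-894,r2:894,r3:6,r4:895

STATUS = VALUE 895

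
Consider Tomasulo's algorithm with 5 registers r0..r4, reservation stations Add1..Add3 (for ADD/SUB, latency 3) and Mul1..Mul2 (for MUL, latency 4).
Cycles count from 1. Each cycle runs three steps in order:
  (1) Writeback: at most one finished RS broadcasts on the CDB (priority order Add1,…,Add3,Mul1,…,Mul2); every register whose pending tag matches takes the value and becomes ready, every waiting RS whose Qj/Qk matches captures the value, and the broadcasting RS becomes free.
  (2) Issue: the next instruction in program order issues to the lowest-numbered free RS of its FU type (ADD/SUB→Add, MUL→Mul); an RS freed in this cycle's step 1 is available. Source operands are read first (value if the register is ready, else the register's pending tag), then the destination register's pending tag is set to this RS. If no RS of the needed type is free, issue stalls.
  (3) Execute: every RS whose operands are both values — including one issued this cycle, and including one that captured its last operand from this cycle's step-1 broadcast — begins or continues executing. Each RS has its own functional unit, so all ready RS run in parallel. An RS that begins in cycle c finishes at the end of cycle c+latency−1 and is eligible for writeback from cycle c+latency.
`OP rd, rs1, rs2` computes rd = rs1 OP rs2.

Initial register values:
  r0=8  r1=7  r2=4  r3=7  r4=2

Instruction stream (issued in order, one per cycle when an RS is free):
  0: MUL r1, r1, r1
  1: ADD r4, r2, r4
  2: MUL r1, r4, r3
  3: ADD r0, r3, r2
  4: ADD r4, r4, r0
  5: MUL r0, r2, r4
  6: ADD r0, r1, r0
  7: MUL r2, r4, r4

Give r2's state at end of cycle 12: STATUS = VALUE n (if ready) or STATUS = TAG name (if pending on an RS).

c1: issue MUL r1<-Mul1 | r0:8,r1:Mul1,r2:4,r3:7,r4:2
c2: issue ADD r4<-Add1 | r0:8,r1:Mul1,r2:4,r3:7,r4:Add1
c3: issue MUL r1<-Mul2 | r0:8,r1:Mul2,r2:4,r3:7,r4:Add1
c4: issue ADD r0<-Add2 | r0:Add2,r1:Mul2,r2:4,r3:7,r4:Add1
c5: CDB Add1=6; issue ADD r4<-Add1 | r0:Add2,r1:Mul2,r2:4,r3:7,r4:Add1
c6: CDB Mul1=49; issue MUL r0<-Mul1 | r0:Mul1,r1:Mul2,r2:4,r3:7,r4:Add1
c7: CDB Add2=11; issue ADD r0<-Add2 | r0:Add2,r1:Mul2,r2:4,r3:7,r4:Add1
c8: stall | r0:Add2,r1:Mul2,r2:4,r3:7,r4:Add1
c9: CDB Mul2=42; issue MUL r2<-Mul2 | r0:Add2,r1:42,r2:Mul2,r3:7,r4:Add1
c10: CDB Add1=17 | r0:Add2,r1:42,r2:Mul2,r3:7,r4:17
c11: - | r0:Add2,r1:42,r2:Mul2,r3:7,r4:17
c12: - | r0:Add2,r1:42,r2:Mul2,r3:7,r4:17

STATUS = TAG Mul2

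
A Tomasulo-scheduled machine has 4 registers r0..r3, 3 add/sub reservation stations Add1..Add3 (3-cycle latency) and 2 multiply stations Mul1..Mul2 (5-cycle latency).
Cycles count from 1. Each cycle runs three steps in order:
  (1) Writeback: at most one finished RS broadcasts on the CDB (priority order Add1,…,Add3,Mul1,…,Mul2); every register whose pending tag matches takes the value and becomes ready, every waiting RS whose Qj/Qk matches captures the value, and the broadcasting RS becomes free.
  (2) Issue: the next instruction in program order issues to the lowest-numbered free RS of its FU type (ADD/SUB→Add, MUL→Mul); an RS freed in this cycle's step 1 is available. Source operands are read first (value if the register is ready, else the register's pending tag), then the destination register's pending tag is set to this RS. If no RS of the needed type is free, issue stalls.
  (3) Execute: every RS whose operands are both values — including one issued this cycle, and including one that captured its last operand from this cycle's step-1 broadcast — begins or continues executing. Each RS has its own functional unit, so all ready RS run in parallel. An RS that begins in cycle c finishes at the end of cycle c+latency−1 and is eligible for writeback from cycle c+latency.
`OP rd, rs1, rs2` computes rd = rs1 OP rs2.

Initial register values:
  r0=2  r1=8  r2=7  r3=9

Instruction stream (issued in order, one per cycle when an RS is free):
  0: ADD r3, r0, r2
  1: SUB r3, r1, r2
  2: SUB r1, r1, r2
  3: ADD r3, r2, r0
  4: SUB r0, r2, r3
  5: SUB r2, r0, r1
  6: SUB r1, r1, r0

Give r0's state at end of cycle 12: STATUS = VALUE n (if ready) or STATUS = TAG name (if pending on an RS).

STATUS = VALUE -2

cycle 1: issue ADD r3<-Add1 // r0:2,r1:8,r2:7,r3:Add1
cycle 2: issue SUB r3<-Add2 // r0:2,r1:8,r2:7,r3:Add2
cycle 3: issue SUB r1<-Add3 // r0:2,r1:Add3,r2:7,r3:Add2
cycle 4: CDB Add1=9; issue ADD r3<-Add1 // r0:2,r1:Add3,r2:7,r3:Add1
cycle 5: CDB Add2=1; issue SUB r0<-Add2 // r0:Add2,r1:Add3,r2:7,r3:Add1
cycle 6: CDB Add3=1; issue SUB r2<-Add3 // r0:Add2,r1:1,r2:Add3,r3:Add1
cycle 7: CDB Add1=9; issue SUB r1<-Add1 // r0:Add2,r1:Add1,r2:Add3,r3:9
cycle 8: - // r0:Add2,r1:Add1,r2:Add3,r3:9
cycle 9: - // r0:Add2,r1:Add1,r2:Add3,r3:9
cycle 10: CDB Add2=-2 // r0:-2,r1:Add1,r2:Add3,r3:9
cycle 11: - // r0:-2,r1:Add1,r2:Add3,r3:9
cycle 12: - // r0:-2,r1:Add1,r2:Add3,r3:9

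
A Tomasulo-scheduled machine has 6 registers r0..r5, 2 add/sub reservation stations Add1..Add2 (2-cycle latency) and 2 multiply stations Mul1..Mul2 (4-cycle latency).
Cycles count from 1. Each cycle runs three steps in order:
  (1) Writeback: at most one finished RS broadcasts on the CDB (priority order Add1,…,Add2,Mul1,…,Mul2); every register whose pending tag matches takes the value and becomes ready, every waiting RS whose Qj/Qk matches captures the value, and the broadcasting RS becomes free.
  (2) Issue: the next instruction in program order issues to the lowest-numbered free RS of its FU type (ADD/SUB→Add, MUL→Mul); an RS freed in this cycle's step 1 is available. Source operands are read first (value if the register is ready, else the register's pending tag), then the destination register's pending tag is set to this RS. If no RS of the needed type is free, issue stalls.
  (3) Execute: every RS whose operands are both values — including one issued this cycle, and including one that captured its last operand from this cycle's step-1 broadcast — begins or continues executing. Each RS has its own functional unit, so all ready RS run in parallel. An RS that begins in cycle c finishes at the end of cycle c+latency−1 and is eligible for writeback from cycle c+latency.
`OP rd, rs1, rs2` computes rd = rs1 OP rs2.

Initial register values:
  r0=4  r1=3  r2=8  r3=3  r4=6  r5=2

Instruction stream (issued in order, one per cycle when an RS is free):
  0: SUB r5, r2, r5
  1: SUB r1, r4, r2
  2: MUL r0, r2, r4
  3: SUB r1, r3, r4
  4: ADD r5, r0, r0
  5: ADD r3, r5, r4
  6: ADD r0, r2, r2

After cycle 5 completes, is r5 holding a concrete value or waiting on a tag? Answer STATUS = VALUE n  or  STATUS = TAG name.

STATUS = TAG Add2

c1: issue SUB r5<-Add1 | r0:4,r1:3,r2:8,r3:3,r4:6,r5:Add1
c2: issue SUB r1<-Add2 | r0:4,r1:Add2,r2:8,r3:3,r4:6,r5:Add1
c3: CDB Add1=6; issue MUL r0<-Mul1 | r0:Mul1,r1:Add2,r2:8,r3:3,r4:6,r5:6
c4: CDB Add2=-2; issue SUB r1<-Add1 | r0:Mul1,r1:Add1,r2:8,r3:3,r4:6,r5:6
c5: issue ADD r5<-Add2 | r0:Mul1,r1:Add1,r2:8,r3:3,r4:6,r5:Add2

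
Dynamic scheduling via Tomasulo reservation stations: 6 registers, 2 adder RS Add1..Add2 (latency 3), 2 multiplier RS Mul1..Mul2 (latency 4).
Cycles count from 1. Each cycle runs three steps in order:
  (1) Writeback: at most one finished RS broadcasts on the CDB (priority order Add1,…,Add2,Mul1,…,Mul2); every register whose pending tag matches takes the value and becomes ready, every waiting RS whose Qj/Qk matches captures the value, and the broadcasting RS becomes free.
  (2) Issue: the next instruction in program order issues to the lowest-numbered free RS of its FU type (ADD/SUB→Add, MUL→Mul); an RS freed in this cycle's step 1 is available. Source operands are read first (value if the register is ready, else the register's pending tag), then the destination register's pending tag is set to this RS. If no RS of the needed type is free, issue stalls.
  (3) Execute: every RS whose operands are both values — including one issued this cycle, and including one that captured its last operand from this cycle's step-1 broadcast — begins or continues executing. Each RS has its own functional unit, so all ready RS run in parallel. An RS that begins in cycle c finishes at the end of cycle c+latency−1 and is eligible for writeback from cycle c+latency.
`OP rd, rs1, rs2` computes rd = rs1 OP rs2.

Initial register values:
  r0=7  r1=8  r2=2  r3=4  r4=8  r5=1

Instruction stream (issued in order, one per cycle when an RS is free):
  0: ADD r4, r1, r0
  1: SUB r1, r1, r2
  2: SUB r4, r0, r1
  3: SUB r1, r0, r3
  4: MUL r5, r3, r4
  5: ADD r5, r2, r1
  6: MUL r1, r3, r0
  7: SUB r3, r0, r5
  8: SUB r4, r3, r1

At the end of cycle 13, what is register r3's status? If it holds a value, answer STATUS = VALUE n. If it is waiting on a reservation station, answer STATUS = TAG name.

c1: issue ADD r4<-Add1 | r0:7,r1:8,r2:2,r3:4,r4:Add1,r5:1
c2: issue SUB r1<-Add2 | r0:7,r1:Add2,r2:2,r3:4,r4:Add1,r5:1
c3: stall | r0:7,r1:Add2,r2:2,r3:4,r4:Add1,r5:1
c4: CDB Add1=15; issue SUB r4<-Add1 | r0:7,r1:Add2,r2:2,r3:4,r4:Add1,r5:1
c5: CDB Add2=6; issue SUB r1<-Add2 | r0:7,r1:Add2,r2:2,r3:4,r4:Add1,r5:1
c6: issue MUL r5<-Mul1 | r0:7,r1:Add2,r2:2,r3:4,r4:Add1,r5:Mul1
c7: stall | r0:7,r1:Add2,r2:2,r3:4,r4:Add1,r5:Mul1
c8: CDB Add1=1; issue ADD r5<-Add1 | r0:7,r1:Add2,r2:2,r3:4,r4:1,r5:Add1
c9: CDB Add2=3; issue MUL r1<-Mul2 | r0:7,r1:Mul2,r2:2,r3:4,r4:1,r5:Add1
c10: issue SUB r3<-Add2 | r0:7,r1:Mul2,r2:2,r3:Add2,r4:1,r5:Add1
c11: stall | r0:7,r1:Mul2,r2:2,r3:Add2,r4:1,r5:Add1
c12: CDB Add1=5; issue SUB r4<-Add1 | r0:7,r1:Mul2,r2:2,r3:Add2,r4:Add1,r5:5
c13: CDB Mul1=4 | r0:7,r1:Mul2,r2:2,r3:Add2,r4:Add1,r5:5

STATUS = TAG Add2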